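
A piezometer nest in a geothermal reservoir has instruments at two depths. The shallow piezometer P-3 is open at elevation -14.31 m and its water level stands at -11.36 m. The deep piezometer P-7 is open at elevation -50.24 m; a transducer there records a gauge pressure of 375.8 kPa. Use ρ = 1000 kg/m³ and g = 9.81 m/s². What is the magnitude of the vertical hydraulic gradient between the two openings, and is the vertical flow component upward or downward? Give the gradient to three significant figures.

Total head at P-3: h = -11.36 m (water level in the standpipe).
Pressure head at P-7: ψ = P/(ρg) = 375.8×1000 / (1000 × 9.81) = 38.31 m.
Total head at P-7: h = z + ψ = -50.24 + 38.31 = -11.93 m.
Δh = h(P-3) − h(P-7) = -11.36 − (-11.93) = 0.57 m.
Vertical separation Δz = -14.31 − (-50.24) = 35.93 m.
|i_v| = |Δh| / Δz = 0.57 / 35.93 = 0.0159.
Head is higher in the shallow piezometer, so vertical flow is downward (recharge condition).

|i_v| ≈ 0.0159; vertical flow is downward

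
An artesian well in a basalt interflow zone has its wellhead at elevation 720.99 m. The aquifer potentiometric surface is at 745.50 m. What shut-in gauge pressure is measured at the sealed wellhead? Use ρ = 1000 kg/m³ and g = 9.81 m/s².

Head above the cap: Δh = 745.50 − 720.99 = 24.51 m.
P = ρgΔh = 1000 × 9.81 × 24.51 = 240443 Pa ≈ 240 kPa.

P ≈ 240 kPa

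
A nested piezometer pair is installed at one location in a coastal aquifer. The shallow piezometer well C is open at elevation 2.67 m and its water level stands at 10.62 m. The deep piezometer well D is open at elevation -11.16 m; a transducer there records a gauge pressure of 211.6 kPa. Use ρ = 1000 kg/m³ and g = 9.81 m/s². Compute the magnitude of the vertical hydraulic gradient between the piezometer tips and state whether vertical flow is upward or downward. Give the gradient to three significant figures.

|i_v| ≈ 0.0152; vertical flow is downward

Total head at well C: h = 10.62 m (water level in the standpipe).
Pressure head at well D: ψ = P/(ρg) = 211.6×1000 / (1000 × 9.81) = 21.57 m.
Total head at well D: h = z + ψ = -11.16 + 21.57 = 10.41 m.
Δh = h(well C) − h(well D) = 10.62 − 10.41 = 0.21 m.
Vertical separation Δz = 2.67 − (-11.16) = 13.83 m.
|i_v| = |Δh| / Δz = 0.21 / 13.83 = 0.0152.
Head is higher in the shallow piezometer, so vertical flow is downward (recharge condition).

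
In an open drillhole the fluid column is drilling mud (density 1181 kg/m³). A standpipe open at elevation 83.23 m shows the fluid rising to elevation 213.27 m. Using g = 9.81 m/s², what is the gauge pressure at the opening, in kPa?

P ≈ 1510 kPa

Pressure head ψ = h − z = 213.27 − 83.23 = 130.04 m.
P = ρgψ = 1181 × 9.81 × 130.04 = 1506593 Pa ≈ 1510 kPa.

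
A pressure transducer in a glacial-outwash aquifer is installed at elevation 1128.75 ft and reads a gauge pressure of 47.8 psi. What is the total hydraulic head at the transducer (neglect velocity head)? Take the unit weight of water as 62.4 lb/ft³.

h ≈ 1239.06 ft

ψ = 144·P/γ = 144 × 47.8 / 62.4 = 110.31 ft.
h = z + ψ = 1128.75 + 110.31 = 1239.06 ft.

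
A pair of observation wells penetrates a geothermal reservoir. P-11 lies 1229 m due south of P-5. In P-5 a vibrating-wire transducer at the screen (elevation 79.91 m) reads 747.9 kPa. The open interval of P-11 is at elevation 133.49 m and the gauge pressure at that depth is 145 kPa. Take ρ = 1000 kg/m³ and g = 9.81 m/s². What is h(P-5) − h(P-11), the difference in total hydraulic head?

Pressure head at P-5: ψ = P/(ρg) = 747.9×1000 / (1000 × 9.81) = 76.24 m.
Total head at P-5: h = z + ψ = 79.91 + 76.24 = 156.15 m.
Pressure head at P-11: ψ = P/(ρg) = 145×1000 / (1000 × 9.81) = 14.78 m.
Total head at P-11: h = z + ψ = 133.49 + 14.78 = 148.27 m.
Head difference: h(P-5) − h(P-11) = 156.15 − 148.27 = 7.88 m.

Δh ≈ 7.88 m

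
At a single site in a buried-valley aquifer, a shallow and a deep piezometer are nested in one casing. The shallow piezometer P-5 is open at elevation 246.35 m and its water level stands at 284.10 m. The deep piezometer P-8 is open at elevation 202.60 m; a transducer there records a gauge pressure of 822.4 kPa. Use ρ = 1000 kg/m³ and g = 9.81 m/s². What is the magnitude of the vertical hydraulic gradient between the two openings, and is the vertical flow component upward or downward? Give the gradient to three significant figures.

|i_v| ≈ 0.0533; vertical flow is upward

Total head at P-5: h = 284.10 m (water level in the standpipe).
Pressure head at P-8: ψ = P/(ρg) = 822.4×1000 / (1000 × 9.81) = 83.83 m.
Total head at P-8: h = z + ψ = 202.60 + 83.83 = 286.43 m.
Δh = h(P-5) − h(P-8) = 284.10 − 286.43 = -2.33 m.
Vertical separation Δz = 246.35 − 202.60 = 43.75 m.
|i_v| = |Δh| / Δz = 2.33 / 43.75 = 0.0533.
Head is higher in the deep piezometer, so vertical flow is upward (discharge condition).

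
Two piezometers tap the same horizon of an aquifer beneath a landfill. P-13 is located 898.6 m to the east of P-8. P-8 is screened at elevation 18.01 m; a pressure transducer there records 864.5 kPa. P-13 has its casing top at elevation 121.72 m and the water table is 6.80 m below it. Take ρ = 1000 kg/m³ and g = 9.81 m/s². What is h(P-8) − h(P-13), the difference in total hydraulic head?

Δh ≈ -8.79 m

Pressure head at P-8: ψ = P/(ρg) = 864.5×1000 / (1000 × 9.81) = 88.12 m.
Total head at P-8: h = z + ψ = 18.01 + 88.12 = 106.13 m.
Total head at P-13: h = 121.72 − 6.80 = 114.92 m.
Head difference: h(P-8) − h(P-13) = 106.13 − 114.92 = -8.79 m.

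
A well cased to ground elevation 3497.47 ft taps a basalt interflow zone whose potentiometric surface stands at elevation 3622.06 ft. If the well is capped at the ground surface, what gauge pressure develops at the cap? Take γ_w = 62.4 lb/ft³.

P ≈ 54.0 psi

Head above the cap: Δh = 3622.06 − 3497.47 = 124.59 ft.
P = γΔh/144 = 62.4 × 124.59 / 144 = 54.0 psi.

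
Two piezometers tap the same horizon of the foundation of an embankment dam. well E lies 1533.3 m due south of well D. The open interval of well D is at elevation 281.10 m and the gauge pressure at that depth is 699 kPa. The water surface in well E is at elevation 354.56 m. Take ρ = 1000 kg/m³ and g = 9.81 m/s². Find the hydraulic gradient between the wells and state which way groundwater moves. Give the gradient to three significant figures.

Pressure head at well D: ψ = P/(ρg) = 699×1000 / (1000 × 9.81) = 71.25 m.
Total head at well D: h = z + ψ = 281.10 + 71.25 = 352.35 m.
Total head at well E: h = 354.56 m (water level in the piezometer is the total head).
Head difference: h(well D) − h(well E) = 352.35 − 354.56 = -2.21 m.
Hydraulic gradient: i = |Δh| / L = 2.21 / 1533.3 = 0.00144.
Flow is from higher to lower head: from well E toward well D, i.e. toward the north.

i ≈ 0.00144; groundwater flows toward the north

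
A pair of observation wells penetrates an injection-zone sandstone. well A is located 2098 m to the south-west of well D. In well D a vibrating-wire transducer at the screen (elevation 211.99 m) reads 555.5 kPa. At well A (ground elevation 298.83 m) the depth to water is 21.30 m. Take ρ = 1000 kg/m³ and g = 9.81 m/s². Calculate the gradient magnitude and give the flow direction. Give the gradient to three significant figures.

Pressure head at well D: ψ = P/(ρg) = 555.5×1000 / (1000 × 9.81) = 56.63 m.
Total head at well D: h = z + ψ = 211.99 + 56.63 = 268.62 m.
Total head at well A: h = 298.83 − 21.30 = 277.53 m.
Head difference: h(well D) − h(well A) = 268.62 − 277.53 = -8.91 m.
Hydraulic gradient: i = |Δh| / L = 8.91 / 2098 = 0.00425.
Flow is from higher to lower head: from well A toward well D, i.e. toward the north-east.

i ≈ 0.00425; groundwater flows toward the north-east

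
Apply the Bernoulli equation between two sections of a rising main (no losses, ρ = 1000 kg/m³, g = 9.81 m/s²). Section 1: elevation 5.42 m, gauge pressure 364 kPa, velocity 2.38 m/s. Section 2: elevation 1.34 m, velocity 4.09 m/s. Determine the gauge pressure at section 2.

P₂ ≈ 398 kPa

Pressure head at 1: ψ₁ = P₁/(ρg) = 364×1000 / (1000 × 9.81) = 37.10 m.
Velocity heads: v₁²/2g = 2.38²/19.62 = 0.289 m; v₂²/2g = 4.09²/19.62 = 0.853 m.
Total head H = z₁ + ψ₁ + v₁²/2g = 5.42 + 37.10 + 0.289 = 42.81 m.
ψ₂ = H − z₂ − v₂²/2g = 42.81 − 1.34 − 0.853 = 40.62 m.
P₂ = ρgψ₂ = 1000 × 9.81 × 40.62 ≈ 398 kPa.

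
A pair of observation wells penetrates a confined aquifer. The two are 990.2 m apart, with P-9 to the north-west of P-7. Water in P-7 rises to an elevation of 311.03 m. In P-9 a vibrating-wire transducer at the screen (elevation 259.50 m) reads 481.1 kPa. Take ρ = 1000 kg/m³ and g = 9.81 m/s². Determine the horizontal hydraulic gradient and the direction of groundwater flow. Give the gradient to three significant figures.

Total head at P-7: h = 311.03 m (water level in the piezometer is the total head).
Pressure head at P-9: ψ = P/(ρg) = 481.1×1000 / (1000 × 9.81) = 49.04 m.
Total head at P-9: h = z + ψ = 259.50 + 49.04 = 308.54 m.
Head difference: h(P-7) − h(P-9) = 311.03 − 308.54 = 2.49 m.
Hydraulic gradient: i = |Δh| / L = 2.49 / 990.2 = 0.00251.
Flow is from higher to lower head: from P-7 toward P-9, i.e. toward the north-west.

i ≈ 0.00251; groundwater flows toward the north-west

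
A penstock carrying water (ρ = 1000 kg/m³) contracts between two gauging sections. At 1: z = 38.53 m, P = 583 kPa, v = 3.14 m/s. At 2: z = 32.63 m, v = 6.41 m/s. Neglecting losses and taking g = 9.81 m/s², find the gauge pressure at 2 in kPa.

P₂ ≈ 625 kPa

Pressure head at 1: ψ₁ = P₁/(ρg) = 583×1000 / (1000 × 9.81) = 59.43 m.
Velocity heads: v₁²/2g = 3.14²/19.62 = 0.503 m; v₂²/2g = 6.41²/19.62 = 2.094 m.
Total head H = z₁ + ψ₁ + v₁²/2g = 38.53 + 59.43 + 0.503 = 98.46 m.
ψ₂ = H − z₂ − v₂²/2g = 98.46 − 32.63 − 2.094 = 63.74 m.
P₂ = ρgψ₂ = 1000 × 9.81 × 63.74 ≈ 625 kPa.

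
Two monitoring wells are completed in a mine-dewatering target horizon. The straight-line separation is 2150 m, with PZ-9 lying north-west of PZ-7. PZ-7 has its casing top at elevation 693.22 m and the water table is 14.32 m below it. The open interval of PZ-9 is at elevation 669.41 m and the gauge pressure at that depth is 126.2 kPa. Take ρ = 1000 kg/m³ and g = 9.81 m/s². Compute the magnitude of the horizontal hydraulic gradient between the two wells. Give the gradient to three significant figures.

i ≈ 0.00157

Total head at PZ-7: h = 693.22 − 14.32 = 678.90 m.
Pressure head at PZ-9: ψ = P/(ρg) = 126.2×1000 / (1000 × 9.81) = 12.86 m.
Total head at PZ-9: h = z + ψ = 669.41 + 12.86 = 682.27 m.
Head difference: h(PZ-7) − h(PZ-9) = 678.90 − 682.27 = -3.37 m.
Hydraulic gradient: i = |Δh| / L = 3.37 / 2150 = 0.00157.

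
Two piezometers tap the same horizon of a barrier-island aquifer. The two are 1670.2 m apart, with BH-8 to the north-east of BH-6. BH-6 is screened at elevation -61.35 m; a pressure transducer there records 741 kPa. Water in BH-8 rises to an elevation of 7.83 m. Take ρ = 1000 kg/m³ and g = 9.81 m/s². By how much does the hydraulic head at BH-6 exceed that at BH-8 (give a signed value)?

Pressure head at BH-6: ψ = P/(ρg) = 741×1000 / (1000 × 9.81) = 75.54 m.
Total head at BH-6: h = z + ψ = -61.35 + 75.54 = 14.19 m.
Total head at BH-8: h = 7.83 m (water level in the piezometer is the total head).
Head difference: h(BH-6) − h(BH-8) = 14.19 − 7.83 = 6.36 m.

Δh ≈ 6.36 m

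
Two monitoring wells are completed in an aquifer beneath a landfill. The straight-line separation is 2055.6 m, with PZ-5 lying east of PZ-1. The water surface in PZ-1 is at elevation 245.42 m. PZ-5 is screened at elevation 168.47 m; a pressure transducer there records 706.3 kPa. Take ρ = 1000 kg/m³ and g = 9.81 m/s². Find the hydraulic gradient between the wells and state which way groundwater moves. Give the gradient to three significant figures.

i ≈ 0.00241; groundwater flows toward the east

Total head at PZ-1: h = 245.42 m (water level in the piezometer is the total head).
Pressure head at PZ-5: ψ = P/(ρg) = 706.3×1000 / (1000 × 9.81) = 72.00 m.
Total head at PZ-5: h = z + ψ = 168.47 + 72.00 = 240.47 m.
Head difference: h(PZ-1) − h(PZ-5) = 245.42 − 240.47 = 4.95 m.
Hydraulic gradient: i = |Δh| / L = 4.95 / 2055.6 = 0.00241.
Flow is from higher to lower head: from PZ-1 toward PZ-5, i.e. toward the east.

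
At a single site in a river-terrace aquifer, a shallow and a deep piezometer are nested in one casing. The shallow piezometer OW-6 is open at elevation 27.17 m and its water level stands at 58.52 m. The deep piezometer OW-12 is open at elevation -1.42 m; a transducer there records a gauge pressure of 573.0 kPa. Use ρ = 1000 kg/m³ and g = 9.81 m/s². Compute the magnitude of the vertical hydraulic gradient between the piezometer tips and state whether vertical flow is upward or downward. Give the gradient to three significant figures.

Total head at OW-6: h = 58.52 m (water level in the standpipe).
Pressure head at OW-12: ψ = P/(ρg) = 573.0×1000 / (1000 × 9.81) = 58.41 m.
Total head at OW-12: h = z + ψ = -1.42 + 58.41 = 56.99 m.
Δh = h(OW-6) − h(OW-12) = 58.52 − 56.99 = 1.53 m.
Vertical separation Δz = 27.17 − (-1.42) = 28.59 m.
|i_v| = |Δh| / Δz = 1.53 / 28.59 = 0.0535.
Head is higher in the shallow piezometer, so vertical flow is downward (recharge condition).

|i_v| ≈ 0.0535; vertical flow is downward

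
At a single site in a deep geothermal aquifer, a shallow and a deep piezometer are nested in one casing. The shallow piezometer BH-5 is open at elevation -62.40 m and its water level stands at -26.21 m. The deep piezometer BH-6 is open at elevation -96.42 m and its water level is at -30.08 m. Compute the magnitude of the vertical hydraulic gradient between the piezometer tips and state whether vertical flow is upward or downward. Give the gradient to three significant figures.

Total head at BH-5: h = -26.21 m (water level in the standpipe).
Total head at BH-6: h = -30.08 m.
Δh = h(BH-5) − h(BH-6) = -26.21 − (-30.08) = 3.87 m.
Vertical separation Δz = -62.40 − (-96.42) = 34.02 m.
|i_v| = |Δh| / Δz = 3.87 / 34.02 = 0.114.
Head is higher in the shallow piezometer, so vertical flow is downward (recharge condition).

|i_v| ≈ 0.114; vertical flow is downward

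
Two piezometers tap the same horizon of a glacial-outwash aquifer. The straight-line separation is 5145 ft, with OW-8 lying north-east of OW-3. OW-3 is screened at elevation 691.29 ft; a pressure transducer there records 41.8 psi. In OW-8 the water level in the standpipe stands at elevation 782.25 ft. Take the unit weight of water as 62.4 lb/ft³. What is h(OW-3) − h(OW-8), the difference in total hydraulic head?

Pressure head at OW-3: ψ = 144·P/γ = 144 × 41.8 / 62.4 = 96.46 ft.
Total head at OW-3: h = z + ψ = 691.29 + 96.46 = 787.75 ft.
Total head at OW-8: h = 782.25 ft (water level in the piezometer is the total head).
Head difference: h(OW-3) − h(OW-8) = 787.75 − 782.25 = 5.50 ft.

Δh ≈ 5.50 ft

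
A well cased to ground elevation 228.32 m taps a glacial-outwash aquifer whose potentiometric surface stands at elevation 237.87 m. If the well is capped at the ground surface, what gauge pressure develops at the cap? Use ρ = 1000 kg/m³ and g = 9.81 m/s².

Head above the cap: Δh = 237.87 − 228.32 = 9.55 m.
P = ρgΔh = 1000 × 9.81 × 9.55 = 93686 Pa ≈ 93.7 kPa.

P ≈ 93.7 kPa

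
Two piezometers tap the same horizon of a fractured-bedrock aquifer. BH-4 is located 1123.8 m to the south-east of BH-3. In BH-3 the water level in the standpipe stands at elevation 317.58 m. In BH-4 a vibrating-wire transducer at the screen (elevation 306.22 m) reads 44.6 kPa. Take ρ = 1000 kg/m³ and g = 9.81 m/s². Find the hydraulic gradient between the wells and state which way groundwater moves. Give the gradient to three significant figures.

Total head at BH-3: h = 317.58 m (water level in the piezometer is the total head).
Pressure head at BH-4: ψ = P/(ρg) = 44.6×1000 / (1000 × 9.81) = 4.55 m.
Total head at BH-4: h = z + ψ = 306.22 + 4.55 = 310.77 m.
Head difference: h(BH-3) − h(BH-4) = 317.58 − 310.77 = 6.81 m.
Hydraulic gradient: i = |Δh| / L = 6.81 / 1123.8 = 0.00606.
Flow is from higher to lower head: from BH-3 toward BH-4, i.e. toward the south-east.

i ≈ 0.00606; groundwater flows toward the south-east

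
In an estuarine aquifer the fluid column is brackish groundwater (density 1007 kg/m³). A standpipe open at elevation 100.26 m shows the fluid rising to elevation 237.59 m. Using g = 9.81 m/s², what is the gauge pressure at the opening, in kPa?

Pressure head ψ = h − z = 237.59 − 100.26 = 137.33 m.
P = ρgψ = 1007 × 9.81 × 137.33 = 1356638 Pa ≈ 1360 kPa.

P ≈ 1360 kPa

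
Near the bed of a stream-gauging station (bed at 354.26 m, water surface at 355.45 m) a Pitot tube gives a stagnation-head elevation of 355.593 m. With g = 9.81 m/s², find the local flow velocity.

v ≈ 1.68 m/s

Near the bed, under hydrostatic conditions, the piezometric head (z + ψ) equals the free-surface elevation, 355.45 m.
Velocity head = total − piezometric = 355.593 − 355.45 = 0.143 m.
v = √(2g·h_v) = √(2 × 9.81 × 0.143) = 1.68 m/s.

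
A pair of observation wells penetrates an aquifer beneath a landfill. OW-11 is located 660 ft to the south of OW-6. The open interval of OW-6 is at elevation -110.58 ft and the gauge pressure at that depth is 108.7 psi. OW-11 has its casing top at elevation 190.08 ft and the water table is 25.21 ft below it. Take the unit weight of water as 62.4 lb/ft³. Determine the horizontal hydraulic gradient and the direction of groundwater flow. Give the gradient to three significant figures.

Pressure head at OW-6: ψ = 144·P/γ = 144 × 108.7 / 62.4 = 250.85 ft.
Total head at OW-6: h = z + ψ = -110.58 + 250.85 = 140.27 ft.
Total head at OW-11: h = 190.08 − 25.21 = 164.87 ft.
Head difference: h(OW-6) − h(OW-11) = 140.27 − 164.87 = -24.60 ft.
Hydraulic gradient: i = |Δh| / L = 24.60 / 660 = 0.0373.
Flow is from higher to lower head: from OW-11 toward OW-6, i.e. toward the north.

i ≈ 0.0373; groundwater flows toward the north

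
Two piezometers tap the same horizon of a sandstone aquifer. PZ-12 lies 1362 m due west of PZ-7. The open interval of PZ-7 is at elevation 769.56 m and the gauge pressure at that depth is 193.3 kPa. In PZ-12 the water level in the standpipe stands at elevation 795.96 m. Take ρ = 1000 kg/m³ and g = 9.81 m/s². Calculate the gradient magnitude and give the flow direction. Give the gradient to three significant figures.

i ≈ 0.00492; groundwater flows toward the east

Pressure head at PZ-7: ψ = P/(ρg) = 193.3×1000 / (1000 × 9.81) = 19.70 m.
Total head at PZ-7: h = z + ψ = 769.56 + 19.70 = 789.26 m.
Total head at PZ-12: h = 795.96 m (water level in the piezometer is the total head).
Head difference: h(PZ-7) − h(PZ-12) = 789.26 − 795.96 = -6.70 m.
Hydraulic gradient: i = |Δh| / L = 6.70 / 1362 = 0.00492.
Flow is from higher to lower head: from PZ-12 toward PZ-7, i.e. toward the east.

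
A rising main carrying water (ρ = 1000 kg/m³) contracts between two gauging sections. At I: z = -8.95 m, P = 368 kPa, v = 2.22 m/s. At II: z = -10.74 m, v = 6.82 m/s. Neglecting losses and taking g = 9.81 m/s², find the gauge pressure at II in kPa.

P₂ ≈ 365 kPa

Pressure head at I: ψ₁ = P₁/(ρg) = 368×1000 / (1000 × 9.81) = 37.51 m.
Velocity heads: v₁²/2g = 2.22²/19.62 = 0.251 m; v₂²/2g = 6.82²/19.62 = 2.371 m.
Total head H = z₁ + ψ₁ + v₁²/2g = -8.95 + 37.51 + 0.251 = 28.81 m.
ψ₂ = H − z₂ − v₂²/2g = 28.81 − (-10.74) − 2.371 = 37.18 m.
P₂ = ρgψ₂ = 1000 × 9.81 × 37.18 ≈ 365 kPa.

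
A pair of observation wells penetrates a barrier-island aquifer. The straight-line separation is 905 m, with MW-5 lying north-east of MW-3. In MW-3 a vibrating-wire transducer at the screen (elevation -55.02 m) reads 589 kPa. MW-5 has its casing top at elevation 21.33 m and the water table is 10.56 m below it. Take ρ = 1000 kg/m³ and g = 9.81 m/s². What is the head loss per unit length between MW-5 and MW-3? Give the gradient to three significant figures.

Pressure head at MW-3: ψ = P/(ρg) = 589×1000 / (1000 × 9.81) = 60.04 m.
Total head at MW-3: h = z + ψ = -55.02 + 60.04 = 5.02 m.
Total head at MW-5: h = 21.33 − 10.56 = 10.77 m.
Head difference: h(MW-3) − h(MW-5) = 5.02 − 10.77 = -5.75 m.
Hydraulic gradient: i = |Δh| / L = 5.75 / 905 = 0.00635.

i ≈ 0.00635 m/m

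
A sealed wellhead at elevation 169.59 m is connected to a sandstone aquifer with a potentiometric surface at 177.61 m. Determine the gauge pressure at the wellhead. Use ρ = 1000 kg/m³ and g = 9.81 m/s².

P ≈ 78.7 kPa

Head above the cap: Δh = 177.61 − 169.59 = 8.02 m.
P = ρgΔh = 1000 × 9.81 × 8.02 = 78676 Pa ≈ 78.7 kPa.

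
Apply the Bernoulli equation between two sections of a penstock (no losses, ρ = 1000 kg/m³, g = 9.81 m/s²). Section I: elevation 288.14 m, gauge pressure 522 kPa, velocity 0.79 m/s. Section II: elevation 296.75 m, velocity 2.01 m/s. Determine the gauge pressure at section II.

Pressure head at I: ψ₁ = P₁/(ρg) = 522×1000 / (1000 × 9.81) = 53.21 m.
Velocity heads: v₁²/2g = 0.79²/19.62 = 0.032 m; v₂²/2g = 2.01²/19.62 = 0.206 m.
Total head H = z₁ + ψ₁ + v₁²/2g = 288.14 + 53.21 + 0.032 = 341.38 m.
ψ₂ = H − z₂ − v₂²/2g = 341.38 − 296.75 − 0.206 = 44.42 m.
P₂ = ρgψ₂ = 1000 × 9.81 × 44.42 ≈ 436 kPa.

P₂ ≈ 436 kPa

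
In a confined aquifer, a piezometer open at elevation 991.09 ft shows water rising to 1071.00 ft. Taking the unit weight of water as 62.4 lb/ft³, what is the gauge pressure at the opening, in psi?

Pressure head ψ = h − z = 1071.00 − 991.09 = 79.91 ft.
P = γ·ψ / 144 = 62.4 × 79.91 / 144 = 34.6 psi.

P ≈ 34.6 psi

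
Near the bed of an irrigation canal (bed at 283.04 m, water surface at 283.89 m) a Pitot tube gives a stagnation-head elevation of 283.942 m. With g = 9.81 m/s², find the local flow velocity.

Near the bed, under hydrostatic conditions, the piezometric head (z + ψ) equals the free-surface elevation, 283.89 m.
Velocity head = total − piezometric = 283.942 − 283.89 = 0.052 m.
v = √(2g·h_v) = √(2 × 9.81 × 0.052) = 1.01 m/s.

v ≈ 1.01 m/s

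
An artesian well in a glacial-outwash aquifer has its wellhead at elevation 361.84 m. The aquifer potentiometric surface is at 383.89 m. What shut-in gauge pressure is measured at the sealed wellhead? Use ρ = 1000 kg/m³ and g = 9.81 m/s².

P ≈ 216 kPa

Head above the cap: Δh = 383.89 − 361.84 = 22.05 m.
P = ρgΔh = 1000 × 9.81 × 22.05 = 216310 Pa ≈ 216 kPa.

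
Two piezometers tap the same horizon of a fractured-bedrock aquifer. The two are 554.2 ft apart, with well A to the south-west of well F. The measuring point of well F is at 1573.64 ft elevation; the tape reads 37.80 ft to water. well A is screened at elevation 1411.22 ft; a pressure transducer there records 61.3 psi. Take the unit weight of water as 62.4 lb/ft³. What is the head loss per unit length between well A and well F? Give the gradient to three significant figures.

i ≈ 0.0304 ft/ft

Total head at well F: h = 1573.64 − 37.80 = 1535.84 ft.
Pressure head at well A: ψ = 144·P/γ = 144 × 61.3 / 62.4 = 141.46 ft.
Total head at well A: h = z + ψ = 1411.22 + 141.46 = 1552.68 ft.
Head difference: h(well F) − h(well A) = 1535.84 − 1552.68 = -16.84 ft.
Hydraulic gradient: i = |Δh| / L = 16.84 / 554.2 = 0.0304.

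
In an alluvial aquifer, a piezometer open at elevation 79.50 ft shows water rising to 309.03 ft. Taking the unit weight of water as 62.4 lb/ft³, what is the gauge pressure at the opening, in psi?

Pressure head ψ = h − z = 309.03 − 79.50 = 229.53 ft.
P = γ·ψ / 144 = 62.4 × 229.53 / 144 = 99.5 psi.

P ≈ 99.5 psi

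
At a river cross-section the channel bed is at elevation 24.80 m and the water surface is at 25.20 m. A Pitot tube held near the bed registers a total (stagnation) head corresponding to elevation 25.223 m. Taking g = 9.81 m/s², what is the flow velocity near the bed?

Near the bed, under hydrostatic conditions, the piezometric head (z + ψ) equals the free-surface elevation, 25.20 m.
Velocity head = total − piezometric = 25.223 − 25.20 = 0.023 m.
v = √(2g·h_v) = √(2 × 9.81 × 0.023) = 0.672 m/s.

v ≈ 0.672 m/s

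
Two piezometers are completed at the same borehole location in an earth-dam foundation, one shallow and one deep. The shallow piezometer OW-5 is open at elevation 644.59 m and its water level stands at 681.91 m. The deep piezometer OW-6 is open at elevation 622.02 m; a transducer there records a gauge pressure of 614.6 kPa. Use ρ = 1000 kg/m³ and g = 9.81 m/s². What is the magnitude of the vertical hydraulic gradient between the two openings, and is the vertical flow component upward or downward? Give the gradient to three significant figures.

|i_v| ≈ 0.122; vertical flow is upward

Total head at OW-5: h = 681.91 m (water level in the standpipe).
Pressure head at OW-6: ψ = P/(ρg) = 614.6×1000 / (1000 × 9.81) = 62.65 m.
Total head at OW-6: h = z + ψ = 622.02 + 62.65 = 684.67 m.
Δh = h(OW-5) − h(OW-6) = 681.91 − 684.67 = -2.76 m.
Vertical separation Δz = 644.59 − 622.02 = 22.57 m.
|i_v| = |Δh| / Δz = 2.76 / 22.57 = 0.122.
Head is higher in the deep piezometer, so vertical flow is upward (discharge condition).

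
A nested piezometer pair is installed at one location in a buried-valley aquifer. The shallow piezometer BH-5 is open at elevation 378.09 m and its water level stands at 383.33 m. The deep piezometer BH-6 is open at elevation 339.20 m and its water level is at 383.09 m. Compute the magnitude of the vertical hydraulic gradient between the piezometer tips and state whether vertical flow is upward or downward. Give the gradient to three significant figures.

Total head at BH-5: h = 383.33 m (water level in the standpipe).
Total head at BH-6: h = 383.09 m.
Δh = h(BH-5) − h(BH-6) = 383.33 − 383.09 = 0.24 m.
Vertical separation Δz = 378.09 − 339.20 = 38.89 m.
|i_v| = |Δh| / Δz = 0.24 / 38.89 = 0.00617.
Head is higher in the shallow piezometer, so vertical flow is downward (recharge condition).

|i_v| ≈ 0.00617; vertical flow is downward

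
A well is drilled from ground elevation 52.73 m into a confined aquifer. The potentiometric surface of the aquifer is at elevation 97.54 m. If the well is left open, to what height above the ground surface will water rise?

≈ 44.81 m above ground

Water rises to the potentiometric surface, so the rise above ground = 97.54 − 52.73 = 44.81 m.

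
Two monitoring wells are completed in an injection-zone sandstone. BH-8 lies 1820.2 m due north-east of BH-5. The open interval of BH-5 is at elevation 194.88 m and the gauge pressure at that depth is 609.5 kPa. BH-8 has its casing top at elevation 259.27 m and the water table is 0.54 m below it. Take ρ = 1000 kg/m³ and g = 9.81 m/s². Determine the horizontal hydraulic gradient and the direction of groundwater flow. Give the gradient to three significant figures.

i ≈ 0.000945; groundwater flows toward the south-west

Pressure head at BH-5: ψ = P/(ρg) = 609.5×1000 / (1000 × 9.81) = 62.13 m.
Total head at BH-5: h = z + ψ = 194.88 + 62.13 = 257.01 m.
Total head at BH-8: h = 259.27 − 0.54 = 258.73 m.
Head difference: h(BH-5) − h(BH-8) = 257.01 − 258.73 = -1.72 m.
Hydraulic gradient: i = |Δh| / L = 1.72 / 1820.2 = 0.000945.
Flow is from higher to lower head: from BH-8 toward BH-5, i.e. toward the south-west.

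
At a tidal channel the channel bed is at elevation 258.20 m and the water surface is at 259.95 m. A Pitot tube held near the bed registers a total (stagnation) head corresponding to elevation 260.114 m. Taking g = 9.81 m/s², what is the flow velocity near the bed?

v ≈ 1.79 m/s

Near the bed, under hydrostatic conditions, the piezometric head (z + ψ) equals the free-surface elevation, 259.95 m.
Velocity head = total − piezometric = 260.114 − 259.95 = 0.164 m.
v = √(2g·h_v) = √(2 × 9.81 × 0.164) = 1.79 m/s.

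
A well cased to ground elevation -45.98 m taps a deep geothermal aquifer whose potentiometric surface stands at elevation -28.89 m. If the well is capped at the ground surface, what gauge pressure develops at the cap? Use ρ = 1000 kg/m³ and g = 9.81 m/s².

Head above the cap: Δh = -28.89 − (-45.98) = 17.09 m.
P = ρgΔh = 1000 × 9.81 × 17.09 = 167653 Pa ≈ 168 kPa.

P ≈ 168 kPa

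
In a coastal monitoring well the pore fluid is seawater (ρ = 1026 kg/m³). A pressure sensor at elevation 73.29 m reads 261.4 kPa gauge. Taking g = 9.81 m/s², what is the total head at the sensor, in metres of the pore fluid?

h ≈ 99.26 m

ψ = P/(ρg) = 261.4×1000 / (1026 × 9.81) = 25.97 m.
h = z + ψ = 73.29 + 25.97 = 99.26 m.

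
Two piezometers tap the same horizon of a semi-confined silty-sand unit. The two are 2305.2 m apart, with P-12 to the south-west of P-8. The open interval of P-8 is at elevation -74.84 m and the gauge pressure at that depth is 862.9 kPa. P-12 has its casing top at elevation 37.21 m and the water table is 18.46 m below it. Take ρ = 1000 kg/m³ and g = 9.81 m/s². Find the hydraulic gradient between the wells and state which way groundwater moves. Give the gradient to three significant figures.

Pressure head at P-8: ψ = P/(ρg) = 862.9×1000 / (1000 × 9.81) = 87.96 m.
Total head at P-8: h = z + ψ = -74.84 + 87.96 = 13.12 m.
Total head at P-12: h = 37.21 − 18.46 = 18.75 m.
Head difference: h(P-8) − h(P-12) = 13.12 − 18.75 = -5.63 m.
Hydraulic gradient: i = |Δh| / L = 5.63 / 2305.2 = 0.00244.
Flow is from higher to lower head: from P-12 toward P-8, i.e. toward the north-east.

i ≈ 0.00244; groundwater flows toward the north-east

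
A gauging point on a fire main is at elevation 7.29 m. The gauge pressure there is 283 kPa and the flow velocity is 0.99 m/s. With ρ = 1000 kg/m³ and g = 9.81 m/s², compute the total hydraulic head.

h ≈ 36.19 m

Pressure head ψ = P/(ρg) = 283×1000 / (1000 × 9.81) = 28.85 m.
Velocity head = v²/(2g) = 0.99² / (2 × 9.81) = 0.050 m.
h = z + ψ + v²/(2g) = 7.29 + 28.85 + 0.050 = 36.19 m.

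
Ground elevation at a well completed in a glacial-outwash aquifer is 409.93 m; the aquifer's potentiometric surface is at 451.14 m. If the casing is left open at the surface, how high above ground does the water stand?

≈ 41.21 m above ground

Water rises to the potentiometric surface, so the rise above ground = 451.14 − 409.93 = 41.21 m.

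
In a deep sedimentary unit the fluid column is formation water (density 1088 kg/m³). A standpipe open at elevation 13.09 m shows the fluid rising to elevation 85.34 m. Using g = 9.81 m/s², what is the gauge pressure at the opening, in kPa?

Pressure head ψ = h − z = 85.34 − 13.09 = 72.25 m.
P = ρgψ = 1088 × 9.81 × 72.25 = 771144 Pa ≈ 771 kPa.

P ≈ 771 kPa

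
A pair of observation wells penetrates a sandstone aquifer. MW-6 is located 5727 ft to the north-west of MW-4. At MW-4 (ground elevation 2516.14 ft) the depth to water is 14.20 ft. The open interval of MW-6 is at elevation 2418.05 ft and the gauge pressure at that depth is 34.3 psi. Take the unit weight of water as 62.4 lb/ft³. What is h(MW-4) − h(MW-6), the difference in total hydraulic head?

Δh ≈ 4.74 ft

Total head at MW-4: h = 2516.14 − 14.20 = 2501.94 ft.
Pressure head at MW-6: ψ = 144·P/γ = 144 × 34.3 / 62.4 = 79.15 ft.
Total head at MW-6: h = z + ψ = 2418.05 + 79.15 = 2497.20 ft.
Head difference: h(MW-4) − h(MW-6) = 2501.94 − 2497.20 = 4.74 ft.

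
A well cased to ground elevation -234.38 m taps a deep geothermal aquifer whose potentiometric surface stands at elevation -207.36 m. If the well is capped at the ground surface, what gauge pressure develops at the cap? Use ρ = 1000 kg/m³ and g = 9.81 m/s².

Head above the cap: Δh = -207.36 − (-234.38) = 27.02 m.
P = ρgΔh = 1000 × 9.81 × 27.02 = 265066 Pa ≈ 265 kPa.

P ≈ 265 kPa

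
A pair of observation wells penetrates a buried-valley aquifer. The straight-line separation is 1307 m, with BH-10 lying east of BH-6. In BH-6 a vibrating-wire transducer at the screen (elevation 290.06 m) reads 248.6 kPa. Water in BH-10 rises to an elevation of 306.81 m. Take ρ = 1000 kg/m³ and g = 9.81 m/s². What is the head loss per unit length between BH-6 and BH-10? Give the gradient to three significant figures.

i ≈ 0.00657 m/m

Pressure head at BH-6: ψ = P/(ρg) = 248.6×1000 / (1000 × 9.81) = 25.34 m.
Total head at BH-6: h = z + ψ = 290.06 + 25.34 = 315.40 m.
Total head at BH-10: h = 306.81 m (water level in the piezometer is the total head).
Head difference: h(BH-6) − h(BH-10) = 315.40 − 306.81 = 8.59 m.
Hydraulic gradient: i = |Δh| / L = 8.59 / 1307 = 0.00657.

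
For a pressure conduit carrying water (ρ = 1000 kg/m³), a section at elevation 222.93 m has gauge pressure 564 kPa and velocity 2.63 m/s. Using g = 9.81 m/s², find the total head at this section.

h ≈ 280.77 m

Pressure head ψ = P/(ρg) = 564×1000 / (1000 × 9.81) = 57.49 m.
Velocity head = v²/(2g) = 2.63² / (2 × 9.81) = 0.353 m.
h = z + ψ + v²/(2g) = 222.93 + 57.49 + 0.353 = 280.77 m.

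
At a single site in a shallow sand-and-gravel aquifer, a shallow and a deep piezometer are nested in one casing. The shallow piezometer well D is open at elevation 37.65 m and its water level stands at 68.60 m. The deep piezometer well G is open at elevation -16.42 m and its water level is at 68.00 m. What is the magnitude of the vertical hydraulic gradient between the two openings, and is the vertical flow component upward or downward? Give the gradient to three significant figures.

Total head at well D: h = 68.60 m (water level in the standpipe).
Total head at well G: h = 68.00 m.
Δh = h(well D) − h(well G) = 68.60 − 68.00 = 0.60 m.
Vertical separation Δz = 37.65 − (-16.42) = 54.07 m.
|i_v| = |Δh| / Δz = 0.60 / 54.07 = 0.0111.
Head is higher in the shallow piezometer, so vertical flow is downward (recharge condition).

|i_v| ≈ 0.0111; vertical flow is downward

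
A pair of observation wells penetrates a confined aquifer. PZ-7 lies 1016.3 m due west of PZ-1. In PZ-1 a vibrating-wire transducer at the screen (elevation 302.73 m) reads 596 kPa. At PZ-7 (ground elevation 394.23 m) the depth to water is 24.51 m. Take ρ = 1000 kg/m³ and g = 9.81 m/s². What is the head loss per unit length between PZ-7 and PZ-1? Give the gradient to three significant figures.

i ≈ 0.00614 m/m

Pressure head at PZ-1: ψ = P/(ρg) = 596×1000 / (1000 × 9.81) = 60.75 m.
Total head at PZ-1: h = z + ψ = 302.73 + 60.75 = 363.48 m.
Total head at PZ-7: h = 394.23 − 24.51 = 369.72 m.
Head difference: h(PZ-1) − h(PZ-7) = 363.48 − 369.72 = -6.24 m.
Hydraulic gradient: i = |Δh| / L = 6.24 / 1016.3 = 0.00614.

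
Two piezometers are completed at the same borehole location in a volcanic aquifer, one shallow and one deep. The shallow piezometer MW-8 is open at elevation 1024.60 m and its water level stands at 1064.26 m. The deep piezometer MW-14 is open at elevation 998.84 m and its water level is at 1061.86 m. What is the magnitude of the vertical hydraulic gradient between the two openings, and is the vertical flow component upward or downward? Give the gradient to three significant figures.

Total head at MW-8: h = 1064.26 m (water level in the standpipe).
Total head at MW-14: h = 1061.86 m.
Δh = h(MW-8) − h(MW-14) = 1064.26 − 1061.86 = 2.40 m.
Vertical separation Δz = 1024.60 − 998.84 = 25.76 m.
|i_v| = |Δh| / Δz = 2.40 / 25.76 = 0.0932.
Head is higher in the shallow piezometer, so vertical flow is downward (recharge condition).

|i_v| ≈ 0.0932; vertical flow is downward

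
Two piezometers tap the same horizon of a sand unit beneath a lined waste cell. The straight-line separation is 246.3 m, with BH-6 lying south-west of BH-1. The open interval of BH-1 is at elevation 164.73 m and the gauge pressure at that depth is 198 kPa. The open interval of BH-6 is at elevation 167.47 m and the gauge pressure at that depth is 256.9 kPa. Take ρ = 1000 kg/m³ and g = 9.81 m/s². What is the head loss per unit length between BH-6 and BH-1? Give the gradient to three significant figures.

i ≈ 0.0355 m/m

Pressure head at BH-1: ψ = P/(ρg) = 198×1000 / (1000 × 9.81) = 20.18 m.
Total head at BH-1: h = z + ψ = 164.73 + 20.18 = 184.91 m.
Pressure head at BH-6: ψ = P/(ρg) = 256.9×1000 / (1000 × 9.81) = 26.19 m.
Total head at BH-6: h = z + ψ = 167.47 + 26.19 = 193.66 m.
Head difference: h(BH-1) − h(BH-6) = 184.91 − 193.66 = -8.75 m.
Hydraulic gradient: i = |Δh| / L = 8.75 / 246.3 = 0.0355.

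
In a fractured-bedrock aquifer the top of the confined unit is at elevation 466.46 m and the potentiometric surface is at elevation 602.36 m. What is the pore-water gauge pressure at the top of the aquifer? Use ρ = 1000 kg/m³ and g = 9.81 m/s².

P ≈ 1330 kPa

Pressure head at the aquifer top: ψ = h − z = 602.36 − 466.46 = 135.90 m.
P = ρgψ = 1000 × 9.81 × 135.90 = 1333179 Pa ≈ 1330 kPa.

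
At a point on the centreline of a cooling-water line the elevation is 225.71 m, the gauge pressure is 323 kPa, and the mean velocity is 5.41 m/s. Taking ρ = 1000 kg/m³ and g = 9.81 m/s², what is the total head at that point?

h ≈ 260.13 m

Pressure head ψ = P/(ρg) = 323×1000 / (1000 × 9.81) = 32.93 m.
Velocity head = v²/(2g) = 5.41² / (2 × 9.81) = 1.492 m.
h = z + ψ + v²/(2g) = 225.71 + 32.93 + 1.492 = 260.13 m.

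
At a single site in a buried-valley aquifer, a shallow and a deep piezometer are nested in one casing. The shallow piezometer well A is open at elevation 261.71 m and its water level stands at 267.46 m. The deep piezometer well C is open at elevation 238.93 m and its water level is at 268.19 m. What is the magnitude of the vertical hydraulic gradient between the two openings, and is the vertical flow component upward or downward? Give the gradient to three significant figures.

Total head at well A: h = 267.46 m (water level in the standpipe).
Total head at well C: h = 268.19 m.
Δh = h(well A) − h(well C) = 267.46 − 268.19 = -0.73 m.
Vertical separation Δz = 261.71 − 238.93 = 22.78 m.
|i_v| = |Δh| / Δz = 0.73 / 22.78 = 0.0320.
Head is higher in the deep piezometer, so vertical flow is upward (discharge condition).

|i_v| ≈ 0.0320; vertical flow is upward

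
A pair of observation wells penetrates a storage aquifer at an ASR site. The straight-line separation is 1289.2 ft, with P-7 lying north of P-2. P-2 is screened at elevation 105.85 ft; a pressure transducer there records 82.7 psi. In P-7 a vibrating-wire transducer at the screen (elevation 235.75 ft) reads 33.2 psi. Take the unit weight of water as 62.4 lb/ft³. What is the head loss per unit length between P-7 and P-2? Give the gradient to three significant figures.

i ≈ 0.0122 ft/ft

Pressure head at P-2: ψ = 144·P/γ = 144 × 82.7 / 62.4 = 190.85 ft.
Total head at P-2: h = z + ψ = 105.85 + 190.85 = 296.70 ft.
Pressure head at P-7: ψ = 144·P/γ = 144 × 33.2 / 62.4 = 76.62 ft.
Total head at P-7: h = z + ψ = 235.75 + 76.62 = 312.37 ft.
Head difference: h(P-2) − h(P-7) = 296.70 − 312.37 = -15.67 ft.
Hydraulic gradient: i = |Δh| / L = 15.67 / 1289.2 = 0.0122.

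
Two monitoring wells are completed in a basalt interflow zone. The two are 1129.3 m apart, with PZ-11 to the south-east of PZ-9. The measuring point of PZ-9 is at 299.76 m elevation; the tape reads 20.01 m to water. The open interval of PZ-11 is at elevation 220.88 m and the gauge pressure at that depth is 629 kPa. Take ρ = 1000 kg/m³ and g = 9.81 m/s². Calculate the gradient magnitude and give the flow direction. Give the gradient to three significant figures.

Total head at PZ-9: h = 299.76 − 20.01 = 279.75 m.
Pressure head at PZ-11: ψ = P/(ρg) = 629×1000 / (1000 × 9.81) = 64.12 m.
Total head at PZ-11: h = z + ψ = 220.88 + 64.12 = 285.00 m.
Head difference: h(PZ-9) − h(PZ-11) = 279.75 − 285.00 = -5.25 m.
Hydraulic gradient: i = |Δh| / L = 5.25 / 1129.3 = 0.00465.
Flow is from higher to lower head: from PZ-11 toward PZ-9, i.e. toward the north-west.

i ≈ 0.00465; groundwater flows toward the north-west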